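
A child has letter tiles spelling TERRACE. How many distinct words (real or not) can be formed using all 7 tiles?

1260

The 7 letters of TERRACE have repeats: E appearing twice and R appearing twice.
So there are 7! / (2!·2!) = 1260 distinguishable arrangements.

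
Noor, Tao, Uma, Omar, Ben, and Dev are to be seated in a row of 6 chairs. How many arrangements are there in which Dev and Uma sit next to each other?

Place the 4 others and the Dev-Uma pair as 5 objects in a line; the pair has 2 internal arrangements.
So the count is 2·(5)! = 240.

240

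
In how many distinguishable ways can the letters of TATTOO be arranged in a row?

TATTOO has 6 letters with O appearing twice and T appearing 3 times.
Dividing 6! = 720 by 3!·2! = 12 for the repeated letters gives 60.

60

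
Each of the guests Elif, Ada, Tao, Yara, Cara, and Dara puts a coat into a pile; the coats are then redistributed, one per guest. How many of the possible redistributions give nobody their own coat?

This is the derangement count D_6: permutations of 6 items with no fixed point.
By inclusion–exclusion this is Σ_{j=0}^{6} (−1)^j C(6,j)·(6−j)!.
Computing: 720 − 720 + 360 − 120 + 30 − 6 + 1 = 265.

265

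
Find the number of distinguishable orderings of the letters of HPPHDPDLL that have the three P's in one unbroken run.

630

Treat the 3 copies of P as a single block. The multiset to arrange is then {PPP, D, D, H, H, L, L}, 7 items in all.
That gives (7)!/(2!·2!·2!) = 630 arrangements.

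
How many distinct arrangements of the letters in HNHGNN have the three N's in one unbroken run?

Treat the 3 copies of N as a single block. The multiset to arrange is then {NNN, G, H, H}, 4 items in all.
That gives (4)!/(2!) = 12 arrangements.

12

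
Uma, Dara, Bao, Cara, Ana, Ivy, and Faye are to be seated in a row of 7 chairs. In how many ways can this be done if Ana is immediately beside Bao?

Glue Ana and Bao into one block (2 internal orders), leaving 6 units to arrange in a row.
That gives 2 × 6! = 2 × 720 = 1440.

1440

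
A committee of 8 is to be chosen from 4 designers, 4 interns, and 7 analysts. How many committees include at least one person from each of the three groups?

6104

Unrestricted: C(15,8) = 6435 ways to pick any 8 of the 15.
Subtract selections that omit an entire group: no designers → C(11,8) = 165; no interns → C(11,8) = 165; no analysts → C(8,8) = 1.
Add back selections omitting two groups (i.e. drawn from a single group): C(4,8) + C(4,8) + C(7,8) = 0.
By inclusion–exclusion: 6435 − 331 + 0 = 6104.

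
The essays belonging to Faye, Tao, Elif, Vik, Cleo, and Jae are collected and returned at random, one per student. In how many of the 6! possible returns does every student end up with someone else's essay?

This is the derangement count D_6: permutations of 6 items with no fixed point.
By inclusion–exclusion this is Σ_{j=0}^{6} (−1)^j C(6,j)·(6−j)!.
Computing: 720 − 720 + 360 − 120 + 30 − 6 + 1 = 265.

265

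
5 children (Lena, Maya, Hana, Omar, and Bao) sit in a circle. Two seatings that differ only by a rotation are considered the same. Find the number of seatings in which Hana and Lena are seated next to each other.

12

Glue Hana and Lena into a block (2 internal orders). Seating 4 units around a circle gives (3)! arrangements.
So 2 × (3)! = 2 × 6 = 12.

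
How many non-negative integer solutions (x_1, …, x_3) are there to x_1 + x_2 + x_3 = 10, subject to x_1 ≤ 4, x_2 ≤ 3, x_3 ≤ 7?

14

By stars and bars, unrestricted non-negative solutions to x_1+…+x_3 = 10 number C(10+2,2) = 66.
Subtract solutions that violate a single cap (substitute x_i' = x_i − (cap_i+1)): x_1 ≥ 5 gives C(7,2) = 21; x_2 ≥ 4 gives C(8,2) = 28; x_3 ≥ 8 gives C(4,2) = 6. Together 55.
Add back pairs where two caps are both exceeded: 3 + 0 + 0 = 3.
By inclusion–exclusion the count is 66 − 55 + 3 = 14.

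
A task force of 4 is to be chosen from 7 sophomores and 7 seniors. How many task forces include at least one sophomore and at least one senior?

Total 4-person selections from all 14: C(14,4) = 1001.
Selections missing a whole group: no sophomores → C(7,4) = 35; no seniors → C(7,4) = 35.
Both groups omitted at once is impossible, so 1001 − 70 = 931.

931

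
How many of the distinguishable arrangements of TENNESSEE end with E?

Fix E in the last position and arrange the remaining 8 letters.
Those 8 letters have E appearing 3 times, N appearing twice, and S appearing twice, giving (8)!/(3!·2!·2!) = 1680.

1680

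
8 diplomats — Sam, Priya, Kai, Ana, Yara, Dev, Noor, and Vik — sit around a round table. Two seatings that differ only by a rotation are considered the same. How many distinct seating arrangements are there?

Around a circle, 8 distinct people have 8!/8 = (7)! = 5040 rotationally distinct seatings.

5040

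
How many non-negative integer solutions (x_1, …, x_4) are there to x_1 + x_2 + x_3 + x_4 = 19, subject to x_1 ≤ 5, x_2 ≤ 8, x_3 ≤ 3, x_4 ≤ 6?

Without the upper bounds there are C(22,3) = 1540 ways to split 19 among 4 variables.
Subtract solutions that violate a single cap (substitute x_i' = x_i − (cap_i+1)): x_1 ≥ 6 gives C(16,3) = 560; x_2 ≥ 9 gives C(13,3) = 286; x_3 ≥ 4 gives C(18,3) = 816; x_4 ≥ 7 gives C(15,3) = 455. Together 2117.
Add back pairs where two caps are both exceeded: 35 + 220 + 84 + 84 + 20 + 165 = 608.
Subtract triples: 1 + 0 + 10 + 0 = 11.
By inclusion–exclusion the count is 1540 − 2117 + 608 − 11 = 20.

20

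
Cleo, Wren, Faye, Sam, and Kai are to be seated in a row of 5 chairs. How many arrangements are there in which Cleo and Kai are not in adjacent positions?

There are 5! = 120 arrangements in all. If Cleo and Kai are adjacent, merging them into one block gives 2·(4)! = 48 arrangements.
So 120 − 48 = 72 arrangements keep them apart.

72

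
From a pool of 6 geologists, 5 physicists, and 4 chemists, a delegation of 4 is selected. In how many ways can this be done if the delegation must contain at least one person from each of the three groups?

With no constraint there are C(15,4) = 1365 possible selections.
Subtract selections that omit an entire group: no geologists → C(9,4) = 126; no physicists → C(10,4) = 210; no chemists → C(11,4) = 330.
Add back selections omitting two groups (i.e. drawn from a single group): C(6,4) + C(5,4) + C(4,4) = 21.
By inclusion–exclusion: 1365 − 666 + 21 = 720.

720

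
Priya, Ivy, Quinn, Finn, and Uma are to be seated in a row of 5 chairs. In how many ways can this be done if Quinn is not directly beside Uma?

72

There are 5! = 120 arrangements in all. If Quinn and Uma are adjacent, merging them into one block gives 2·(4)! = 48 arrangements.
Complementary counting: 120 − 48 = 72.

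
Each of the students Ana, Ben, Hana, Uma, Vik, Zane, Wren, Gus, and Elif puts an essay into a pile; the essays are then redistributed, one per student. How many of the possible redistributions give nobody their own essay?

Let Aᵢ be the assignments in which student i gets their own essay. We want the size of the complement of A₁∪…∪A_9.
By inclusion–exclusion this is Σ_{j=0}^{9} (−1)^j C(9,j)·(9−j)!.
Computing: 362880 − 362880 + 181440 − 60480 + 15120 − 3024 + 504 − 72 + 9 − 1 = 133496.

133496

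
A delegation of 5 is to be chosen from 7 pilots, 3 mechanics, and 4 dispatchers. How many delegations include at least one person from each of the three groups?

1288

Total 5-person selections from all 14: C(14,5) = 2002.
Selections missing a whole group: no pilots → C(7,5) = 21; no mechanics → C(11,5) = 462; no dispatchers → C(10,5) = 252.
Add back selections omitting two groups (i.e. drawn from a single group): C(7,5) + C(3,5) + C(4,5) = 21.
By inclusion–exclusion: 2002 − 735 + 21 = 1288.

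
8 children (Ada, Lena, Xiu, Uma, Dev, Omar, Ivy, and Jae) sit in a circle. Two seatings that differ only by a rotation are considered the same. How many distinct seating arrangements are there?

Around a circle, 8 distinct people have 8!/8 = (7)! = 5040 rotationally distinct seatings.

5040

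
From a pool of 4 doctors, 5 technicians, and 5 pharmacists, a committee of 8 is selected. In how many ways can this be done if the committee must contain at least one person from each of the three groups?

Total 8-person selections from all 14: C(14,8) = 3003.
Selections missing a whole group: no doctors → C(10,8) = 45; no technicians → C(9,8) = 9; no pharmacists → C(9,8) = 9.
Add back selections omitting two groups (i.e. drawn from a single group): C(4,8) + C(5,8) + C(5,8) = 0.
By inclusion–exclusion: 3003 − 63 + 0 = 2940.

2940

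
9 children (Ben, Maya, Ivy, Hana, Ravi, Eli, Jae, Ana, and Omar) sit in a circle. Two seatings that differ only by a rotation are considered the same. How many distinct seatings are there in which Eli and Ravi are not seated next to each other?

All circular seatings of 9 people number (8)! = 40320.
Seatings with Eli beside Ravi: treat them as a block with 2 internal orders, giving 2 × (7)! = 10080.
Subtracting, 40320 − 10080 = 30240.

30240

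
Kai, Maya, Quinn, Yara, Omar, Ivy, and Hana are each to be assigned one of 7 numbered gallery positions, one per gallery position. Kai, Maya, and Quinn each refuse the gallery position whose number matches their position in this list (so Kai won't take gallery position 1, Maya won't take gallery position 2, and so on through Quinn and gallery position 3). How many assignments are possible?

3216

Let Aᵢ (for i ∈ {1, 2, 3}) be the placements that put person i in their forbidden gallery position. Any j of these fix j positions, leaving (7−j)! ways to fill the rest, and there are C(3,j) ways to pick which j.
By inclusion–exclusion, the number of valid placements is Σ_{j=0}^{3} (−1)^j C(3,j)·(7−j)!.
Computing: 5040 − 2160 + 360 − 24 = 3216.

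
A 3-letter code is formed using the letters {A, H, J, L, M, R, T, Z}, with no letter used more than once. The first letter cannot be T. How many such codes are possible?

The first letter has 8−1 = 7 choices (anything except T).
The remaining 2 letters are filled from the other 7 symbols without repetition: 7 × 6 = 42.
Total: 7 × 42 = 294.

294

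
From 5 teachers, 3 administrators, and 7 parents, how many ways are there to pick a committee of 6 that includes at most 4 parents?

4830

Split by how many parents are chosen (0 through 4).
Sum: C(7,0)·C(8,6) + C(7,1)·C(8,5) + C(7,2)·C(8,4) + C(7,3)·C(8,3) + C(7,4)·C(8,2) = 28 + 392 + 1470 + 1960 + 980 = 4830.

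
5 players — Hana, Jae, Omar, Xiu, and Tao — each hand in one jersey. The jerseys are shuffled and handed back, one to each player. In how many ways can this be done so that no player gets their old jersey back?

44

Let Aᵢ be the assignments in which player i gets their old jersey. We want the size of the complement of A₁∪…∪A_5.
By inclusion–exclusion this is Σ_{j=0}^{5} (−1)^j C(5,j)·(5−j)!.
Computing: 120 − 120 + 60 − 20 + 5 − 1 = 44.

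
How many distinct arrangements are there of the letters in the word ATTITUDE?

6720

Letter multiplicities in ATTITUDE: A×1, D×1, E×1, I×1, T×3, U×1.
Dividing 8! = 40320 by 3! = 6 for the repeated letters gives 6720.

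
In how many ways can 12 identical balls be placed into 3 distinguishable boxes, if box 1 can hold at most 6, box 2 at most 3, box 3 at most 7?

Ignoring the caps, the number of non-negative solutions to x_1+…+x_3 = 12 is C(14,2) = 91.
Subtract solutions that violate a single cap (substitute x_i' = x_i − (cap_i+1)): x_1 ≥ 7 gives C(7,2) = 21; x_2 ≥ 4 gives C(10,2) = 45; x_3 ≥ 8 gives C(6,2) = 15. Together 81.
Add back pairs where two caps are both exceeded: 3 + 0 + 1 = 4.
By inclusion–exclusion the count is 91 − 81 + 4 = 14.

14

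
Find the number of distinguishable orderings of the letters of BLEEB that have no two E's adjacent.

18

There are 5!/(2!·2!) = 30 arrangements of BLEEB in total.
If the two E's are adjacent, glue them into one block, leaving 4 items to arrange: (4)!/(2!) = 12 ways.
Subtracting, 30 − 12 = 18 arrangements keep the E's apart.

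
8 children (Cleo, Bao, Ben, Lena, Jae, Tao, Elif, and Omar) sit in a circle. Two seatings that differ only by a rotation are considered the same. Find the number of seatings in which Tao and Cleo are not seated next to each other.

All circular seatings of 8 people number (7)! = 5040.
Seatings with Tao beside Cleo: treat them as a block with 2 internal orders, giving 2 × (6)! = 1440.
Subtracting, 5040 − 1440 = 3600.

3600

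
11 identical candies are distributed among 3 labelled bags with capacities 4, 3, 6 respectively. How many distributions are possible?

6

Without the upper bounds there are C(13,2) = 78 ways to split 11 among 3 bags.
Subtract solutions that violate a single cap (substitute x_i' = x_i − (cap_i+1)): x_1 ≥ 5 gives C(8,2) = 28; x_2 ≥ 4 gives C(9,2) = 36; x_3 ≥ 7 gives C(6,2) = 15. Together 79.
Add back pairs where two caps are both exceeded: 6 + 0 + 1 = 7.
By inclusion–exclusion the count is 78 − 79 + 7 = 6.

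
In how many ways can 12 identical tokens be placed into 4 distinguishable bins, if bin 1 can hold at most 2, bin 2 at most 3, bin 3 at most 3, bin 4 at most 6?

Without the upper bounds there are C(15,3) = 455 ways to split 12 among 4 bins.
Subtract solutions that violate a single cap (substitute x_i' = x_i − (cap_i+1)): x_1 ≥ 3 gives C(12,3) = 220; x_2 ≥ 4 gives C(11,3) = 165; x_3 ≥ 4 gives C(11,3) = 165; x_4 ≥ 7 gives C(8,3) = 56. Together 606.
Add back pairs where two caps are both exceeded: 56 + 56 + 10 + 35 + 4 + 4 = 165.
Subtract triples: 4 + 0 + 0 + 0 = 4.
By inclusion–exclusion the count is 455 − 606 + 165 − 4 = 10.

10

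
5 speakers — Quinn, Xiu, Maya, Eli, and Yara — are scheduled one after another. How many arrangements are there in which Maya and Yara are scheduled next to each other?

48

Place the 3 others and the Maya-Yara pair as 4 objects in a line; the pair has 2 internal arrangements.
So the count is 2·(4)! = 48.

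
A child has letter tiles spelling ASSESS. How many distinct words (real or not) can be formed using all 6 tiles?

30

ASSESS has 6 letters with S appearing 4 times.
Dividing 6! = 720 by 4! = 24 for the repeated letters gives 30.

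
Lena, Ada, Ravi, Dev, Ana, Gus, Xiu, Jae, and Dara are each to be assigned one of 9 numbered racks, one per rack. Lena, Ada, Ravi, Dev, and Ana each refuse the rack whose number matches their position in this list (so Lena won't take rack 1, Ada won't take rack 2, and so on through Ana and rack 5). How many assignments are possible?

Let Aᵢ (for 1 ≤ i ≤ 5) be the placements that put person i in their forbidden rack. Any j of these fix j positions, leaving (9−j)! ways to fill the rest, and there are C(5,j) ways to pick which j.
By inclusion–exclusion, the number of valid placements is Σ_{j=0}^{5} (−1)^j C(5,j)·(9−j)!.
Computing: 362880 − 201600 + 50400 − 7200 + 600 − 24 = 205056.

205056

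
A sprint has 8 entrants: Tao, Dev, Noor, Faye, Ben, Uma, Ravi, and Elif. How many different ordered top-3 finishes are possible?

There are 8 choices for 1st place, 7 for 2nd, and 6 for 3rd.
That gives 8 × 7 × 6 = 336.

336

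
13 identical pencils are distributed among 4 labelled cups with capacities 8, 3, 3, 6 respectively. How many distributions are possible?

Without the upper bounds there are C(16,3) = 560 ways to split 13 among 4 cups.
Subtract solutions that violate a single cap (substitute x_i' = x_i − (cap_i+1)): x_1 ≥ 9 gives C(7,3) = 35; x_2 ≥ 4 gives C(12,3) = 220; x_3 ≥ 4 gives C(12,3) = 220; x_4 ≥ 7 gives C(9,3) = 84. Together 559.
Add back pairs where two caps are both exceeded: 1 + 1 + 0 + 56 + 10 + 10 = 78.
By inclusion–exclusion the count is 560 − 559 + 78 = 79.

79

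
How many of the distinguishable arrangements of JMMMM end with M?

With the last slot taken by M, it remains to arrange the other 4 letters (JMMM).
Those 4 letters have M appearing 3 times, giving (4)!/(3!) = 4.

4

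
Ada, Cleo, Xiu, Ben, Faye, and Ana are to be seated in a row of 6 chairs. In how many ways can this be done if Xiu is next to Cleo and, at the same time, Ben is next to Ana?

96

Treat {Xiu,Cleo} as one block (2 orders) and {Ben,Ana} as another (2 orders).
That leaves 4 units to arrange: 2 × 2 × 4! = 4 × 24 = 96.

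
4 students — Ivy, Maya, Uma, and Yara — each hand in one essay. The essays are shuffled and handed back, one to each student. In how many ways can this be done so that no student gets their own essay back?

9

Count assignments avoiding every fixed point. For any j of the 4 students fixed to their own essay, the other 4−j can be arranged in (4−j)! ways.
By inclusion–exclusion this is Σ_{j=0}^{4} (−1)^j C(4,j)·(4−j)!.
Computing: 24 − 24 + 12 − 4 + 1 = 9.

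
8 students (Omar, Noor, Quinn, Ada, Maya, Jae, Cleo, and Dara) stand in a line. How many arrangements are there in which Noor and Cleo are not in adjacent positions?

Of the 8! = 40320 arrangements, those with Noor and Cleo adjacent number 2 × 7! = 10080 (treat the pair as a block with 2 internal orders).
So 40320 − 10080 = 30240 arrangements keep them apart.

30240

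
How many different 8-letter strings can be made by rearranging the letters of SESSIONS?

The 8 letters of SESSIONS have repeats: S appearing 4 times.
The number of distinct arrangements is 8!/(4!) = 40320/24 = 1680.

1680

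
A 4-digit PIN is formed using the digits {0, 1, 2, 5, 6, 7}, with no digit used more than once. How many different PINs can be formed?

With no repetition, fill the 4 digits in order: 6 choices, then 5, down to 3.
That product is 6 × 5 × 4 × 3 = 360.

360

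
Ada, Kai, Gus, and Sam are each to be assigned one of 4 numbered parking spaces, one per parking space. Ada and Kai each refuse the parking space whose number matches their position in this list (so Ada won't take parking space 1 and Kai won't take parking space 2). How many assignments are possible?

Let Aᵢ (for i ∈ {1, 2}) be the placements that put person i in their forbidden parking space. Any j of these fix j positions, leaving (4−j)! ways to fill the rest, and there are C(2,j) ways to pick which j.
By inclusion–exclusion, the number of valid placements is Σ_{j=0}^{2} (−1)^j C(2,j)·(4−j)!.
Computing: 24 − 12 + 2 = 14.

14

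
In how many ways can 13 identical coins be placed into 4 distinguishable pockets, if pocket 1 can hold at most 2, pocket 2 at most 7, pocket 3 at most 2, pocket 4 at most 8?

Ignoring the caps, the number of non-negative solutions to x_1+…+x_4 = 13 is C(16,3) = 560.
Subtract solutions that violate a single cap (substitute x_i' = x_i − (cap_i+1)): x_1 ≥ 3 gives C(13,3) = 286; x_2 ≥ 8 gives C(8,3) = 56; x_3 ≥ 3 gives C(13,3) = 286; x_4 ≥ 9 gives C(7,3) = 35. Together 663.
Add back pairs where two caps are both exceeded: 10 + 120 + 4 + 10 + 0 + 4 = 148.
By inclusion–exclusion the count is 560 − 663 + 148 = 45.

45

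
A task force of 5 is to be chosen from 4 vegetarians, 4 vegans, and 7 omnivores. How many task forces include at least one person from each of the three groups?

With no constraint there are C(15,5) = 3003 possible selections.
Subtract selections that omit an entire group: no vegetarians → C(11,5) = 462; no vegans → C(11,5) = 462; no omnivores → C(8,5) = 56.
Add back selections omitting two groups (i.e. drawn from a single group): C(4,5) + C(4,5) + C(7,5) = 21.
By inclusion–exclusion: 3003 − 980 + 21 = 2044.

2044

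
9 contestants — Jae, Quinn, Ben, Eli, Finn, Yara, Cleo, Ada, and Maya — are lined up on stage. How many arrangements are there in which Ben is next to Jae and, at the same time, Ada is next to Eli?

20160

Treat {Ben,Jae} as one block (2 orders) and {Ada,Eli} as another (2 orders).
That leaves 7 units to arrange: 2 × 2 × 7! = 4 × 5040 = 20160.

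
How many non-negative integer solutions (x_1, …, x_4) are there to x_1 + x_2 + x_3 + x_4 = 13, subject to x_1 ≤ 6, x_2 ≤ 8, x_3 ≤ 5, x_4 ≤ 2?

95

By stars and bars, unrestricted non-negative solutions to x_1+…+x_4 = 13 number C(13+3,3) = 560.
Subtract solutions that violate a single cap (substitute x_i' = x_i − (cap_i+1)): x_1 ≥ 7 gives C(9,3) = 84; x_2 ≥ 9 gives C(7,3) = 35; x_3 ≥ 6 gives C(10,3) = 120; x_4 ≥ 3 gives C(13,3) = 286. Together 525.
Add back pairs where two caps are both exceeded: 0 + 1 + 20 + 0 + 4 + 35 = 60.
By inclusion–exclusion the count is 560 − 525 + 60 = 95.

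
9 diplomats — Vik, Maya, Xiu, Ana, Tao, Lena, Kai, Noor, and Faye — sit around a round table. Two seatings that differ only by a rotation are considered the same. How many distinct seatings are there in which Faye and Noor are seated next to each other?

Glue Faye and Noor into a block (2 internal orders). Seating 8 units around a circle gives (7)! arrangements.
So 2 × (7)! = 2 × 5040 = 10080.

10080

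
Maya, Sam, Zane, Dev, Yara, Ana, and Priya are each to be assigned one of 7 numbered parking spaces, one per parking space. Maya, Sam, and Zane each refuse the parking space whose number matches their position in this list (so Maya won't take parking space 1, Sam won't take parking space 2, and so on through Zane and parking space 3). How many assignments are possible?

3216

Let Aᵢ (for i ∈ {1, 2, 3}) be the placements that put person i in their forbidden parking space. Any j of these fix j positions, leaving (7−j)! ways to fill the rest, and there are C(3,j) ways to pick which j.
By inclusion–exclusion, the number of valid placements is Σ_{j=0}^{3} (−1)^j C(3,j)·(7−j)!.
Computing: 5040 − 2160 + 360 − 24 = 3216.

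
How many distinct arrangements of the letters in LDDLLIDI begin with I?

Fix I in the first position and arrange the remaining 7 letters.
Those 7 letters have D appearing 3 times and L appearing 3 times, giving (7)!/(3!·3!) = 140.

140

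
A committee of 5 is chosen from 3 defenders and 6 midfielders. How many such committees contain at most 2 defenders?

Split by how many defenders are chosen (0 through 2).
Sum: C(3,0)·C(6,5) + C(3,1)·C(6,4) + C(3,2)·C(6,3) = 6 + 45 + 60 = 111.

111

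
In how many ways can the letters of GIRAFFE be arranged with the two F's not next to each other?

1800

Total arrangements of GIRAFFE: 7!/(2!) = 2520.
If the two F's are adjacent, glue them into one block, leaving 6 items to arrange: (6)! = 720 ways.
Hence 2520 − 720 = 1800.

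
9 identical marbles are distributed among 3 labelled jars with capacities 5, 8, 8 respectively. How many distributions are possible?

By stars and bars, unrestricted non-negative solutions to x_1+…+x_3 = 9 number C(9+2,2) = 55.
Subtract solutions that violate a single cap (substitute x_i' = x_i − (cap_i+1)): x_1 ≥ 6 gives C(5,2) = 10; x_2 ≥ 9 gives C(2,2) = 1; x_3 ≥ 9 gives C(2,2) = 1. Together 12.
No two caps can be exceeded simultaneously, so the pair terms are all 0.
By inclusion–exclusion the count is 55 − 12 + 0 = 43.

43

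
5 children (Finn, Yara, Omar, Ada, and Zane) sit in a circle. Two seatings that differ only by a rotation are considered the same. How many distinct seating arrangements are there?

Fix one person's seat to break rotational symmetry; the remaining 4 people can be arranged in (4)! = 24 ways.

24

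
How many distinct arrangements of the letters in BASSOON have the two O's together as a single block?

360

Treat the 2 copies of O as a single block. The multiset to arrange is then {OO, A, B, N, S, S}, 6 items in all.
That gives (6)!/(2!) = 360 arrangements.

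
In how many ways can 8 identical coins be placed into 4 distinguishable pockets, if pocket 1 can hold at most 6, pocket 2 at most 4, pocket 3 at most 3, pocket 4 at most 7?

By stars and bars, unrestricted non-negative solutions to x_1+…+x_4 = 8 number C(8+3,3) = 165.
Subtract solutions that violate a single cap (substitute x_i' = x_i − (cap_i+1)): x_1 ≥ 7 gives C(4,3) = 4; x_2 ≥ 5 gives C(6,3) = 20; x_3 ≥ 4 gives C(7,3) = 35; x_4 ≥ 8 gives C(3,3) = 1. Together 60.
No two caps can be exceeded simultaneously, so the pair terms are all 0.
By inclusion–exclusion the count is 165 − 60 + 0 = 105.

105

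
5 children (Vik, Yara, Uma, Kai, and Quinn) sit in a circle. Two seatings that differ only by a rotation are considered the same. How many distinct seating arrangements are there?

Seat Vik anywhere (absorbing the rotational symmetry), then permute the other 4: (4)! = 24.

24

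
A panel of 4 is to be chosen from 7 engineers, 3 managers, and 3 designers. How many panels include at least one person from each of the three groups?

Unrestricted: C(13,4) = 715 ways to pick any 4 of the 13.
Subtract selections that omit an entire group: no engineers → C(6,4) = 15; no managers → C(10,4) = 210; no designers → C(10,4) = 210.
Add back selections omitting two groups (i.e. drawn from a single group): C(7,4) + C(3,4) + C(3,4) = 35.
By inclusion–exclusion: 715 − 435 + 35 = 315.

315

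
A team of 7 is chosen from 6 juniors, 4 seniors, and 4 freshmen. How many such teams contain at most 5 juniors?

Split by how many juniors are chosen (0 through 5).
Sum: C(6,0)·C(8,7) + C(6,1)·C(8,6) + C(6,2)·C(8,5) + C(6,3)·C(8,4) + C(6,4)·C(8,3) + C(6,5)·C(8,2) = 8 + 168 + 840 + 1400 + 840 + 168 = 3424.

3424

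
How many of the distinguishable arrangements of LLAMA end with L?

Fix L in the last position and arrange the remaining 4 letters.
Those 4 letters have A appearing twice, giving (4)!/(2!) = 12.

12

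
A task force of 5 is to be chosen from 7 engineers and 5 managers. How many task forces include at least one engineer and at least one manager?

Unrestricted: C(12,5) = 792 ways to pick any 5 of the 12.
Selections missing a whole group: no engineers → C(5,5) = 1; no managers → C(7,5) = 21.
Both groups omitted at once is impossible, so 792 − 22 = 770.

770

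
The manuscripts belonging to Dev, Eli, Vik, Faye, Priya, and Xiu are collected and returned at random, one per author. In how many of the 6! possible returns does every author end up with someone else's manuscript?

265

This is the derangement count D_6: permutations of 6 items with no fixed point.
By inclusion–exclusion this is Σ_{j=0}^{6} (−1)^j C(6,j)·(6−j)!.
Computing: 720 − 720 + 360 − 120 + 30 − 6 + 1 = 265.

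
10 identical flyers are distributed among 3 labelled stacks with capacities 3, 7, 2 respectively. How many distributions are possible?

By stars and bars, unrestricted non-negative solutions to x_1+…+x_3 = 10 number C(10+2,2) = 66.
Subtract solutions that violate a single cap (substitute x_i' = x_i − (cap_i+1)): x_1 ≥ 4 gives C(8,2) = 28; x_2 ≥ 8 gives C(4,2) = 6; x_3 ≥ 3 gives C(9,2) = 36. Together 70.
Add back pairs where two caps are both exceeded: 0 + 10 + 0 = 10.
By inclusion–exclusion the count is 66 − 70 + 10 = 6.

6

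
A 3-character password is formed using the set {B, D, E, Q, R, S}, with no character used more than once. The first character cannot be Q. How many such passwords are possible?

The first character has 6−1 = 5 choices (anything except Q).
The remaining 2 characters are filled from the other 5 symbols without repetition: 5 × 4 = 20.
Total: 5 × 20 = 100.

100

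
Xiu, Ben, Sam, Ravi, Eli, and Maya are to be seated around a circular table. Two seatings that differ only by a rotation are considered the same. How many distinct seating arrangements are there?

Seat Xiu anywhere (absorbing the rotational symmetry), then permute the other 5: (5)! = 120.

120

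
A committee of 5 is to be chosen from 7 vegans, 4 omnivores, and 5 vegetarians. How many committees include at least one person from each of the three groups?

3010

With no constraint there are C(16,5) = 4368 possible selections.
Selections missing a whole group: no vegans → C(9,5) = 126; no omnivores → C(12,5) = 792; no vegetarians → C(11,5) = 462.
Add back selections omitting two groups (i.e. drawn from a single group): C(7,5) + C(4,5) + C(5,5) = 22.
By inclusion–exclusion: 4368 − 1380 + 22 = 3010.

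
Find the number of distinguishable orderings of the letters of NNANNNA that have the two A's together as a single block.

6

Treat the 2 copies of A as a single block. The multiset to arrange is then {AA, N, N, N, N, N}, 6 items in all.
That gives (6)!/(5!) = 6 arrangements.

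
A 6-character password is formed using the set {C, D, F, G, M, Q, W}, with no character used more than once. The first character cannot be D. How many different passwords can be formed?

The first character has 7−1 = 6 choices (anything except D).
The remaining 5 characters are filled from the other 6 symbols without repetition: 6 × 5 × 4 × 3 × 2 = 720.
Total: 6 × 720 = 4320.

4320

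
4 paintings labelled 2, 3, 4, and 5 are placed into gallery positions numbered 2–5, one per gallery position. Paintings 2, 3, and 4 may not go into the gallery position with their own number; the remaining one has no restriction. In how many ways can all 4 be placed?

Let Aᵢ (for i ∈ {2, 3, 4}) be the placements that put painting i in its forbidden gallery position. Any j of these fix j positions, leaving (4−j)! ways to fill the rest, and there are C(3,j) ways to pick which j.
By inclusion–exclusion, the number of valid placements is Σ_{j=0}^{3} (−1)^j C(3,j)·(4−j)!.
Computing: 24 − 18 + 6 − 1 = 11.

11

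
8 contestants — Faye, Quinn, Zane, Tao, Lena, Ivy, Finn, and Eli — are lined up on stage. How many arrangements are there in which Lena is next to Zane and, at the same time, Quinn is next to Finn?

2880

Treat {Lena,Zane} as one block (2 orders) and {Quinn,Finn} as another (2 orders).
That leaves 6 units to arrange: 2 × 2 × 6! = 4 × 720 = 2880.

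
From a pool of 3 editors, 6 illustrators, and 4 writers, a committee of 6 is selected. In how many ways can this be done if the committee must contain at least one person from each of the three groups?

With no constraint there are C(13,6) = 1716 possible selections.
Selections missing a whole group: no editors → C(10,6) = 210; no illustrators → C(7,6) = 7; no writers → C(9,6) = 84.
Add back selections omitting two groups (i.e. drawn from a single group): C(3,6) + C(6,6) + C(4,6) = 1.
By inclusion–exclusion: 1716 − 301 + 1 = 1416.

1416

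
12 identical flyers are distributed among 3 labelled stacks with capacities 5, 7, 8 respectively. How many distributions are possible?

38

Without the upper bounds there are C(14,2) = 91 ways to split 12 among 3 stacks.
Subtract solutions that violate a single cap (substitute x_i' = x_i − (cap_i+1)): x_1 ≥ 6 gives C(8,2) = 28; x_2 ≥ 8 gives C(6,2) = 15; x_3 ≥ 9 gives C(5,2) = 10. Together 53.
No two caps can be exceeded simultaneously, so the pair terms are all 0.
By inclusion–exclusion the count is 91 − 53 + 0 = 38.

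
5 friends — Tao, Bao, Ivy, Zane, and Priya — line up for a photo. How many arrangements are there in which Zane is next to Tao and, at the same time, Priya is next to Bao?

Treat {Zane,Tao} as one block (2 orders) and {Priya,Bao} as another (2 orders).
That leaves 3 units to arrange: 2 × 2 × 3! = 4 × 6 = 24.

24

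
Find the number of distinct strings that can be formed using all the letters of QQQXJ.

QQQXJ has 5 letters with Q appearing 3 times.
Dividing 5! = 120 by 3! = 6 for the repeated letters gives 20.

20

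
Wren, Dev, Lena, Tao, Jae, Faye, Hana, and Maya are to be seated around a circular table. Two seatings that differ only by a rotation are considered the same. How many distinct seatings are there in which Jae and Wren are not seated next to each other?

Without the restriction there are (7)! = 5040 seatings.
Seatings with Jae beside Wren: treat them as a block with 2 internal orders, giving 2 × (6)! = 1440.
Subtracting, 5040 − 1440 = 3600.

3600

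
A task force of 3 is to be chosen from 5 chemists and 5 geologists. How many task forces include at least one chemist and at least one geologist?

Total 3-person selections from all 10: C(10,3) = 120.
Selections missing a whole group: no chemists → C(5,3) = 10; no geologists → C(5,3) = 10.
Both groups omitted at once is impossible, so 120 − 20 = 100.

100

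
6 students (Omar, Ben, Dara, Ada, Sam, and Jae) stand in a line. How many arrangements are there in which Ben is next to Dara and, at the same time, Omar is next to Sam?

Treat {Ben,Dara} as one block (2 orders) and {Omar,Sam} as another (2 orders).
That leaves 4 units to arrange: 2 × 2 × 4! = 4 × 24 = 96.

96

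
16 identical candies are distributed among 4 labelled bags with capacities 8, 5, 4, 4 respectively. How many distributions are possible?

54

Ignoring the caps, the number of non-negative solutions to x_1+…+x_4 = 16 is C(19,3) = 969.
Subtract solutions that violate a single cap (substitute x_i' = x_i − (cap_i+1)): x_1 ≥ 9 gives C(10,3) = 120; x_2 ≥ 6 gives C(13,3) = 286; x_3 ≥ 5 gives C(14,3) = 364; x_4 ≥ 5 gives C(14,3) = 364. Together 1134.
Add back pairs where two caps are both exceeded: 4 + 10 + 10 + 56 + 56 + 84 = 220.
Subtract triples: 0 + 0 + 0 + 1 = 1.
By inclusion–exclusion the count is 969 − 1134 + 220 − 1 = 54.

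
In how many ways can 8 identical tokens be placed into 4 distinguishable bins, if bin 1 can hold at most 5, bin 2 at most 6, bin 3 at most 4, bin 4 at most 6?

By stars and bars, unrestricted non-negative solutions to x_1+…+x_4 = 8 number C(8+3,3) = 165.
Subtract solutions that violate a single cap (substitute x_i' = x_i − (cap_i+1)): x_1 ≥ 6 gives C(5,3) = 10; x_2 ≥ 7 gives C(4,3) = 4; x_3 ≥ 5 gives C(6,3) = 20; x_4 ≥ 7 gives C(4,3) = 4. Together 38.
No two caps can be exceeded simultaneously, so the pair terms are all 0.
By inclusion–exclusion the count is 165 − 38 + 0 = 127.

127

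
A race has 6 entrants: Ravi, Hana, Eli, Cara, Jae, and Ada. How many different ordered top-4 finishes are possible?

360

This is an ordered selection of 4 from 6: P(6,4).
That gives 6 × 5 × 4 × 3 = 360.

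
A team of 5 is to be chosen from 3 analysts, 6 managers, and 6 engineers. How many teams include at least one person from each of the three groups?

1971

Unrestricted: C(15,5) = 3003 ways to pick any 5 of the 15.
Subtract selections that omit an entire group: no analysts → C(12,5) = 792; no managers → C(9,5) = 126; no engineers → C(9,5) = 126.
Add back selections omitting two groups (i.e. drawn from a single group): C(3,5) + C(6,5) + C(6,5) = 12.
By inclusion–exclusion: 3003 − 1044 + 12 = 1971.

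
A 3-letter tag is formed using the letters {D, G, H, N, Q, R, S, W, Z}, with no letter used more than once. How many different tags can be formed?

504

With no repetition, fill the 3 letters in order: 9 choices, then 8, down to 7.
That product is 9 × 8 × 7 = 504.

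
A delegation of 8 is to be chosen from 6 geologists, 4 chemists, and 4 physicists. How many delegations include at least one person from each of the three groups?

2912

With no constraint there are C(14,8) = 3003 possible selections.
Subtract selections that omit an entire group: no geologists → C(8,8) = 1; no chemists → C(10,8) = 45; no physicists → C(10,8) = 45.
Add back selections omitting two groups (i.e. drawn from a single group): C(6,8) + C(4,8) + C(4,8) = 0.
By inclusion–exclusion: 3003 − 91 + 0 = 2912.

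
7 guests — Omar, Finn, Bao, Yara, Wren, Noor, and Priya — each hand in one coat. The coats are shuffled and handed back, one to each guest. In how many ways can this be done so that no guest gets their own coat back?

1854

Count assignments avoiding every fixed point. For any j of the 7 guests fixed to their own coat, the other 7−j can be arranged in (7−j)! ways.
By inclusion–exclusion this is Σ_{j=0}^{7} (−1)^j C(7,j)·(7−j)!.
Computing: 5040 − 5040 + 2520 − 840 + 210 − 42 + 7 − 1 = 1854.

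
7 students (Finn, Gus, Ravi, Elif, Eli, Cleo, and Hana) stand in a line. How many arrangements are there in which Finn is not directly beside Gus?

3600

Of the 7! = 5040 arrangements, those with Finn and Gus adjacent number 2 × 6! = 1440 (treat the pair as a block with 2 internal orders).
So 5040 − 1440 = 3600 arrangements keep them apart.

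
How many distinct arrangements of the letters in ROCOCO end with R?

10

Fix R in the last position and arrange the remaining 5 letters.
Those 5 letters have C appearing twice and O appearing 3 times, giving (5)!/(3!·2!) = 10.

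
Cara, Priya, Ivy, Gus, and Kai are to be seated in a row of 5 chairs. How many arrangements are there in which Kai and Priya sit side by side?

Place the 3 others and the Kai-Priya pair as 4 objects in a line; the pair has 2 internal arrangements.
That gives 2 × 4! = 2 × 24 = 48.

48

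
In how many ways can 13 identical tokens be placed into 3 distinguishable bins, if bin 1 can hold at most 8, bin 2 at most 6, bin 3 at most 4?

Without the upper bounds there are C(15,2) = 105 ways to split 13 among 3 bins.
Subtract solutions that violate a single cap (substitute x_i' = x_i − (cap_i+1)): x_1 ≥ 9 gives C(6,2) = 15; x_2 ≥ 7 gives C(8,2) = 28; x_3 ≥ 5 gives C(10,2) = 45. Together 88.
Add back pairs where two caps are both exceeded: 0 + 0 + 3 = 3.
By inclusion–exclusion the count is 105 − 88 + 3 = 20.

20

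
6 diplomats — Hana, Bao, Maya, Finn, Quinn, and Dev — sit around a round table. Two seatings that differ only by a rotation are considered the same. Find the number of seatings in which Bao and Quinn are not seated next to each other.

Without the restriction there are (5)! = 120 seatings.
Seatings with Bao beside Quinn: treat them as a block with 2 internal orders, giving 2 × (4)! = 48.
Subtracting, 120 − 48 = 72.

72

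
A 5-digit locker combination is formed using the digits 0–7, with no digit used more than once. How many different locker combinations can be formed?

This is a permutation of 5 out of 8: P(8,5) = 8!/3!.
That product is 8 × 7 × 6 × 5 × 4 = 6720.

6720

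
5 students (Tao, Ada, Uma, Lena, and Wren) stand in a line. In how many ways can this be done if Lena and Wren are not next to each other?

Of the 5! = 120 arrangements, those with Lena and Wren adjacent number 2 × 4! = 48 (treat the pair as a block with 2 internal orders).
Complementary counting: 120 − 48 = 72.

72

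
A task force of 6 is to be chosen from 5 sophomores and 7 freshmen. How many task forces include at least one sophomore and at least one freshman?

With no constraint there are C(12,6) = 924 possible selections.
Subtract selections that omit an entire group: no sophomores → C(7,6) = 7; no freshmen → C(5,6) = 0.
Both groups omitted at once is impossible, so 924 − 7 = 917.

917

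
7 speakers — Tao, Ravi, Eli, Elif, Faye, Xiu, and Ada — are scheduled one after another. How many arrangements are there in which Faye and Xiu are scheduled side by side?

1440

Place the 5 others and the Faye-Xiu pair as 6 objects in a line; the pair has 2 internal arrangements.
That gives 2 × 6! = 2 × 720 = 1440.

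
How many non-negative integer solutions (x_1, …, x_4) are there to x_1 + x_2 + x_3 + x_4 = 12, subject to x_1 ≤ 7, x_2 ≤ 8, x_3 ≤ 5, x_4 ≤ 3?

162

Without the upper bounds there are C(15,3) = 455 ways to split 12 among 4 variables.
Subtract solutions that violate a single cap (substitute x_i' = x_i − (cap_i+1)): x_1 ≥ 8 gives C(7,3) = 35; x_2 ≥ 9 gives C(6,3) = 20; x_3 ≥ 6 gives C(9,3) = 84; x_4 ≥ 4 gives C(11,3) = 165. Together 304.
Add back pairs where two caps are both exceeded: 0 + 0 + 1 + 0 + 0 + 10 = 11.
By inclusion–exclusion the count is 455 − 304 + 11 = 162.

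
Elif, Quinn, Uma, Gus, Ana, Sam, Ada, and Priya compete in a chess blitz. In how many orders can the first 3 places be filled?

336

There are 8 choices for 1st place, 7 for 2nd, and 6 for 3rd.
That gives 8 × 7 × 6 = 336.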